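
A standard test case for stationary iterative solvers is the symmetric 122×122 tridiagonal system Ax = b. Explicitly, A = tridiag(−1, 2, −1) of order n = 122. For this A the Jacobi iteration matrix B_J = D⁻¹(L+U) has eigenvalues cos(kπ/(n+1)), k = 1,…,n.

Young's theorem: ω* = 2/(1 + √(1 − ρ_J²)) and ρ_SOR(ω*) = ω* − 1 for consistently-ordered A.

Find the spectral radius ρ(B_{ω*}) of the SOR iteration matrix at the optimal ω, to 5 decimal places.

[ρ_J] n=122: ρ(B_J) = cos(π/(n+1)) = cos(π/123) = 0.99967.
1 − cos²(π/123) = sin²(π/123) ⇒ √(1−ρ_J²) = sin(π/123) = 0.025539.
ω* = 2/(1+0.025539) = 1.95019
and ρ(B_{ω*}) = 1.95019 − 1 = 0.95019.

ρ_SOR = 0.95019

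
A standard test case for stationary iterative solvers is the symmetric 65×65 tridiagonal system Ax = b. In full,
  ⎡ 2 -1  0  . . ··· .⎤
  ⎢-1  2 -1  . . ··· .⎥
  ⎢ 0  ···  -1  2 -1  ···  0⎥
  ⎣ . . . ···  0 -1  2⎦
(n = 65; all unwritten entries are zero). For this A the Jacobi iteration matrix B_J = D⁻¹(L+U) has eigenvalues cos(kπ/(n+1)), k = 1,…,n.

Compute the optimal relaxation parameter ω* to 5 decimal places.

ω* = 1.90916

spectrum of D⁻¹(L+U) = {cos(kπ/66) : 1≤k≤65}; ρ_J = cos(π/66) = 0.99887.
√(1−ρ_J²) simplifies to sin(π/66) = 0.047582.
So ω* = 2/1.047582 = 1.90916 (Young).
At ω = 1.90916 every |λ(B_ω)| = ω−1, so ρ_SOR = 0.90916.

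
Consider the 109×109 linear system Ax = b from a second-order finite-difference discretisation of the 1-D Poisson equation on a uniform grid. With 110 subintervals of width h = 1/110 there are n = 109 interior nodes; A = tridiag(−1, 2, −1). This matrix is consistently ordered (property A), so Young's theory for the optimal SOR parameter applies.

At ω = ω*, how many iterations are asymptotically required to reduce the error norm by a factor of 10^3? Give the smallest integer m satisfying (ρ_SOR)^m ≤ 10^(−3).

ρ_J = max_k |cos(kπ/110)| = cos(π/110) = 0.9995922
√(1 − cos²(π/110)) = sin(π/110) ≈ 0.0285561.
Young: ω* = 2/(1+√(1−ρ_J²)) = 2/(1+0.0285561) = 2/1.0285561 = 1.9444734.
ρ_SOR = ω* − 1 ≈ 0.9444734.
3·ln10 = 6.90776; −ln(0.9444734) = 0.0571278; m = ⌈6.90776/0.0571278⌉ = ⌈120.918⌉ = 121.

m = 121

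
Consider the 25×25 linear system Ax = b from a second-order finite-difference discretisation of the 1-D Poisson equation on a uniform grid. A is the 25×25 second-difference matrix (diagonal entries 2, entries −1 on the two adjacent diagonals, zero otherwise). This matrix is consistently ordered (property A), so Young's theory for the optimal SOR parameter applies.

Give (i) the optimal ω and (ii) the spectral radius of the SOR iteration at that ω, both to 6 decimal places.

ω* = 1.784859, ρ_SOR = 0.784859

With n=25, ρ(Jacobi) = cos(π/26) = 0.992709.
√(1−ρ_J²) = |sin(π/26)| = 0.1205367
So ω* = 2/1.1205367 = 1.784859 (Young).
ρ_SOR = ω* − 1 ≈ 0.784859.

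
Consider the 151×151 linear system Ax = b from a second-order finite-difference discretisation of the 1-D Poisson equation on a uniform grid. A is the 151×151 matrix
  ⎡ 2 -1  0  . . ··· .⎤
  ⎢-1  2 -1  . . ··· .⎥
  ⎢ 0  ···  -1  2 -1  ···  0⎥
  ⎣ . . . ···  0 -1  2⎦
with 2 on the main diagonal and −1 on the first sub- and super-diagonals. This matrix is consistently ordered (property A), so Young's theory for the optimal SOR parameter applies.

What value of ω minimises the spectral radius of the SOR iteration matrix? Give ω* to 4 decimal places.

ω* = 1.9595

With n=151, ρ(Jacobi) = cos(π/152) = 0.9998.
√(1 − cos²(π/152)) = sin(π/152) ≈ 0.02067.
[ω*] 2 ÷ (1 + 0.02067) = 2 ÷ 1.02067 = 1.9595.
ρ(B_{ω*}) = ω*−1 = 0.9595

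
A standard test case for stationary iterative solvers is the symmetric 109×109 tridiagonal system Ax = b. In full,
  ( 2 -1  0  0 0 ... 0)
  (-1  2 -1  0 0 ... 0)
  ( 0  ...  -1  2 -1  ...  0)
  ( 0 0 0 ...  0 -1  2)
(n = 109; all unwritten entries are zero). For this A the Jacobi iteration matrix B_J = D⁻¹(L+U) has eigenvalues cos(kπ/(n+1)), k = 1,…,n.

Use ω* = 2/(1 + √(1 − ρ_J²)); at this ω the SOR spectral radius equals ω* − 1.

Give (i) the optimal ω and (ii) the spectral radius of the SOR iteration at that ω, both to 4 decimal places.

½·tridiag(1,0,1) at n=109: λ_k = cos(kπ/110); max |λ| at k=1 ⇒ ρ_J = cos(π/110) ≈ 0.9996.
√(1−ρ_J²) = |sin(π/110)| = 0.02856
Young: ω* = 2/(1+√(1−ρ_J²)) = 2/(1+0.02856) = 2/1.02856 = 1.9445.
ρ_SOR = ω* − 1 = 1.9445 − 1 = 0.9445.

ω* = 1.9445, ρ_SOR = 0.9445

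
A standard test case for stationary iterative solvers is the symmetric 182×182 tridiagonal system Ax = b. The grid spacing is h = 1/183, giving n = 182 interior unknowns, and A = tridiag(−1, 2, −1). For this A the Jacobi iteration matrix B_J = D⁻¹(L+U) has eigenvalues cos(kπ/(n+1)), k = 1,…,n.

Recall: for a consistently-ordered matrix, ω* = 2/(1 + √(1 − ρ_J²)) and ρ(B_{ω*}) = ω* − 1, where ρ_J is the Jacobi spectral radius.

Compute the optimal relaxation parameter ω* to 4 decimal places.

With n=182, ρ(Jacobi) = cos(π/183) = 0.9999.
√(1 − cos²(π/183)) = sin(π/183) ≈ 0.01717.
ω* = 2/(1 + 0.01717) = 2/1.01717 = 1.9662.
and ρ(B_{ω*}) = 1.9662 − 1 = 0.9662.

ω* = 1.9662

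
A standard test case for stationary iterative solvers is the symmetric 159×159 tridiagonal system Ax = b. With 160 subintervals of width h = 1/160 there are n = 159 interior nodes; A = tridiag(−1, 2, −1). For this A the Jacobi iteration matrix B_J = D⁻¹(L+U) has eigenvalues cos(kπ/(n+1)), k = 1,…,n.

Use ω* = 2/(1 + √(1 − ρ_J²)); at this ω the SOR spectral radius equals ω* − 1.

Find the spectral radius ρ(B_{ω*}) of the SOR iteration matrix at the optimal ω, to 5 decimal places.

n=159: λ(B_J) = 1 − λ(A)/2 = cos(kπ/160); k=1 gives ρ_J = 0.99981.
√(1−ρ_J²) simplifies to sin(π/160) = 0.019634.
ω* = 2 / (1 + 0.019634) = 2 / 1.019634 ≈ 1.96149.
Hence ρ(B_{ω*}) = 1.96149 − 1 = 0.96149.

ρ_SOR = 0.96149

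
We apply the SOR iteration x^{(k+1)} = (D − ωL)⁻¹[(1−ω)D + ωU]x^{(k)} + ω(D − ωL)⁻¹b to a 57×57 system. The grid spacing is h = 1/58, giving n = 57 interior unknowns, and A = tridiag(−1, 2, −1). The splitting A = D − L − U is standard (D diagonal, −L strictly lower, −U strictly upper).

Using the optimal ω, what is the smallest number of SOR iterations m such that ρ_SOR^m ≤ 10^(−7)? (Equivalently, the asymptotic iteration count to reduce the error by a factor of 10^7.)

m = 149

With n=57, ρ(Jacobi) = cos(π/58) = 0.9985334.
root = sin(π/58) = 0.0541389  (since 1−cos² = sin²).
ω* = 2/(1+0.0541389) = 1.8972832
Hence ρ(B_{ω*}) = 1.8972832 − 1 = 0.8972832.
m ≥ 7·ln10 / (−ln 0.8972832) = 148.713; smallest integer m = 149.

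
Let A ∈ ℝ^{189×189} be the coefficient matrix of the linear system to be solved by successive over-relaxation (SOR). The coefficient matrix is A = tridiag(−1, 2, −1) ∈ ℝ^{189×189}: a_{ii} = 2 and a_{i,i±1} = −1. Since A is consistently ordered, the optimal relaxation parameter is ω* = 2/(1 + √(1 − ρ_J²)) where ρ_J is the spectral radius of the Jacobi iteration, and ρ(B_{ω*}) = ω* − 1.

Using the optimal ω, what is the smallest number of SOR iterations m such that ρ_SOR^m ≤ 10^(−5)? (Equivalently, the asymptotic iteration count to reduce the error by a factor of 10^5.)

m = 349

½·tridiag(1,0,1) at n=189: λ_k = cos(kπ/190); max |λ| at k=1 ⇒ ρ_J = cos(π/190) ≈ 0.9998633.
1 − cos²(π/190) = sin²(π/190) ⇒ √(1−ρ_J²) = sin(π/190) = 0.0165339.
Young: ω* = 2/(1+√(1−ρ_J²)) = 2/(1+0.0165339) = 2/1.0165339 = 1.9674700.
and ρ(B_{ω*}) = 1.9674700 − 1 = 0.9674700.
For 5 digits: m = 5·ln10 / (−ln 0.9674700) = 11.5129/0.0330709 = 348.128; round up → m = 349.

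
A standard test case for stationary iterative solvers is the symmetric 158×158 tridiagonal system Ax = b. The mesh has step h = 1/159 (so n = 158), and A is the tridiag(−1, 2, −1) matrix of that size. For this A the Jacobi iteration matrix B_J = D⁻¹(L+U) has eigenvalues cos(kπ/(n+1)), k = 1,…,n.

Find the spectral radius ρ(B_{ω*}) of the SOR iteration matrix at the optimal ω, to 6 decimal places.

ρ_SOR = 0.961251

ρ_J = max_k |cos(kπ/159)| = cos(π/159) = 0.999805
1 − cos²(π/159) = sin²(π/159) ⇒ √(1−ρ_J²) = sin(π/159) = 0.0197572.
[ω*] 2 ÷ (1 + 0.0197572) = 2 ÷ 1.0197572 = 1.961251.
ρ(B_{ω*}) = ω*−1 = 0.961251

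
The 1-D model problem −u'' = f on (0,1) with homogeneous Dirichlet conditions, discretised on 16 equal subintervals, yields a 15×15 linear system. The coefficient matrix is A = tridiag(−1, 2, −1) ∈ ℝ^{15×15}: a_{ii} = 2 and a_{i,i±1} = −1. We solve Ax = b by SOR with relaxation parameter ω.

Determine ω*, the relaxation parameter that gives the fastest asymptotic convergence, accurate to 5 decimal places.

n=15: λ(B_J) = 1 − λ(A)/2 = cos(kπ/16); k=1 gives ρ_J = 0.98079.
√(1−ρ_J²) simplifies to sin(π/16) = 0.195090.
Young: ω* = 2/(1+√(1−ρ_J²)) = 2/(1+0.195090) = 2/1.195090 = 1.67351.
At ω = 1.67351 every |λ(B_ω)| = ω−1, so ρ_SOR = 0.67351.

ω* = 1.67351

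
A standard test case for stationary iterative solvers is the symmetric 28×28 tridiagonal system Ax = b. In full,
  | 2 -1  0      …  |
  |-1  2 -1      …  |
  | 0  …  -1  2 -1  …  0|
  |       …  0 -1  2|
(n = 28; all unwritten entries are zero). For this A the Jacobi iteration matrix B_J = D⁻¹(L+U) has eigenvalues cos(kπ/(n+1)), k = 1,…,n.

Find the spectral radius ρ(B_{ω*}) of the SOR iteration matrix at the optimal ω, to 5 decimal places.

spectrum of D⁻¹(L+U) = {cos(kπ/29) : 1≤k≤28}; ρ_J = cos(π/29) = 0.99414.
root = sin(π/29) = 0.108119  (since 1−cos² = sin²).
ω* = 2/(1 + 0.108119) = 2/1.108119 = 1.80486.
At ω = 1.80486 every |λ(B_ω)| = ω−1, so ρ_SOR = 0.80486.

ρ_SOR = 0.80486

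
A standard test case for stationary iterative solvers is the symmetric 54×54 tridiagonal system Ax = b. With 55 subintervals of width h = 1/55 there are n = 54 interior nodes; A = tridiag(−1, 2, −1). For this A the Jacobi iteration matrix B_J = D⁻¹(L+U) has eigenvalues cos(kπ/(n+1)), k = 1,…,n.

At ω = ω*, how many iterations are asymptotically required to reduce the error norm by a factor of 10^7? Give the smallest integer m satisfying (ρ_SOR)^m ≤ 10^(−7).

ρ_J = max_k |cos(kπ/55)| = cos(π/55) = 0.9983691
root = sin(π/55) = 0.0570888  (since 1−cos² = sin²).
[ω*] 2 ÷ (1 + 0.0570888) = 2 ÷ 1.0570888 = 1.8919886.
ρ_SOR = ω* − 1 = 1.8919886 − 1 = 0.8919886.
7·ln10 = 16.1181; −ln(0.8919886) = 0.114302; m = ⌈16.1181/0.114302⌉ = ⌈141.013⌉ = 142.

m = 142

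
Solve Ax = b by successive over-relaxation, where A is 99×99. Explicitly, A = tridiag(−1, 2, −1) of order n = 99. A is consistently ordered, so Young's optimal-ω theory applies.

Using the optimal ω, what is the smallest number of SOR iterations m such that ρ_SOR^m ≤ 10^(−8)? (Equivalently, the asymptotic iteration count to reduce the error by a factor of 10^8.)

m = 294

B_J for the 99×99 system has eigenvalues cos(kπ/100); ρ_J = cos(π/100) = 0.9995066.
1 − cos²(π/100) = sin²(π/100) ⇒ √(1−ρ_J²) = sin(π/100) = 0.0314108.
ω* = 2 / (1 + 0.0314108) = 2 / 1.0314108 ≈ 1.9390916.
Hence ρ(B_{ω*}) = 1.9390916 − 1 = 0.9390916.
m ≥ 8·ln10 / (−ln 0.9390916) = 293.126; smallest integer m = 294.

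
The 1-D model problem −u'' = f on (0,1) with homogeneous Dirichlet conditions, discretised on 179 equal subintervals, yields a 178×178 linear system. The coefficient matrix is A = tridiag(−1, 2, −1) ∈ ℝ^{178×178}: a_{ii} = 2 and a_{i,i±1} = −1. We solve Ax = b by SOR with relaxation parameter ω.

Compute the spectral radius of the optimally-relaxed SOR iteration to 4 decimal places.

ρ_SOR = 0.9655

spectrum of D⁻¹(L+U) = {cos(kπ/179) : 1≤k≤178}; ρ_J = cos(π/179) = 0.9998.
√(1−ρ_J²) simplifies to sin(π/179) = 0.01755.
Young: ω* = 2/(1+√(1−ρ_J²)) = 2/(1+0.01755) = 2/1.01755 = 1.9655.
and ρ(B_{ω*}) = 1.9655 − 1 = 0.9655.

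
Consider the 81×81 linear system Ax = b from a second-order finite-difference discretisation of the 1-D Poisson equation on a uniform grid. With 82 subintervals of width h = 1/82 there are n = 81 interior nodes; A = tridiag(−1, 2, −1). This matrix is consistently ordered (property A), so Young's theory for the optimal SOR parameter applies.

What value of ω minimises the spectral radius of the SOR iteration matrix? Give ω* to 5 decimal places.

ω* = 1.92622

½·tridiag(1,0,1) at n=81: λ_k = cos(kπ/82); max |λ| at k=1 ⇒ ρ_J = cos(π/82) ≈ 0.99927.
root = sin(π/82) = 0.038303  (since 1−cos² = sin²).
Young: ω* = 2/(1+√(1−ρ_J²)) = 2/(1+0.038303) = 2/1.038303 = 1.92622.
ρ(B_{ω*}) = ω*−1 = 0.92622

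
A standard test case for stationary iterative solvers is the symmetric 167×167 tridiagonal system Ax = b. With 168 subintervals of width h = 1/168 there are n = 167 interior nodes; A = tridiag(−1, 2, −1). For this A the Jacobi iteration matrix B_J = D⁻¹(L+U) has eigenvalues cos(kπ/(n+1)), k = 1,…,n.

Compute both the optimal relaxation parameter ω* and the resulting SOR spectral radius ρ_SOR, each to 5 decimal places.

ω* = 1.96329, ρ_SOR = 0.96329

½·tridiag(1,0,1) at n=167: λ_k = cos(kπ/168); max |λ| at k=1 ⇒ ρ_J = cos(π/168) ≈ 0.99983.
√(1 − cos²(π/168)) = sin(π/168) ≈ 0.018699.
ω* = 2/(1 + 0.018699) = 2/1.018699 = 1.96329.
and ρ(B_{ω*}) = 1.96329 − 1 = 0.96329.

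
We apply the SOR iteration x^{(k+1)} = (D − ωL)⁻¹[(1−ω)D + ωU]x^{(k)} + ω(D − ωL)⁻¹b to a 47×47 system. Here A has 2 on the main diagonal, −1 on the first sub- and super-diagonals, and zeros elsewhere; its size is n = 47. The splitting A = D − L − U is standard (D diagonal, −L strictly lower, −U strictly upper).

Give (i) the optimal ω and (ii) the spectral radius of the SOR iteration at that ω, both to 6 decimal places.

B_J for the 47×47 system has eigenvalues cos(kπ/48); ρ_J = cos(π/48) = 0.997859.
√(1−ρ_J²) simplifies to sin(π/48) = 0.0654031.
Young: ω* = 2/(1+√(1−ρ_J²)) = 2/(1+0.0654031) = 2/1.0654031 = 1.877224.
ρ_SOR = ω* − 1 = 1.877224 − 1 = 0.877224.

ω* = 1.877224, ρ_SOR = 0.877224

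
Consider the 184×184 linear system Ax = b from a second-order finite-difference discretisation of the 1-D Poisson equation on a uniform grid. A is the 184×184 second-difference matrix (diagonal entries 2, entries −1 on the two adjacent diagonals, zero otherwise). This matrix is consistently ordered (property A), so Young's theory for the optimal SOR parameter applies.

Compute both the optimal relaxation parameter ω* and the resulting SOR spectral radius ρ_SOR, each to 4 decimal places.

½·tridiag(1,0,1) at n=184: λ_k = cos(kπ/185); max |λ| at k=1 ⇒ ρ_J = cos(π/185) ≈ 0.9999.
√(1−ρ_J²) simplifies to sin(π/185) = 0.01698.
ω* = 2 / (1 + 0.01698) = 2 / 1.01698 ≈ 1.9666.
and ρ(B_{ω*}) = 1.9666 − 1 = 0.9666.

ω* = 1.9666, ρ_SOR = 0.9666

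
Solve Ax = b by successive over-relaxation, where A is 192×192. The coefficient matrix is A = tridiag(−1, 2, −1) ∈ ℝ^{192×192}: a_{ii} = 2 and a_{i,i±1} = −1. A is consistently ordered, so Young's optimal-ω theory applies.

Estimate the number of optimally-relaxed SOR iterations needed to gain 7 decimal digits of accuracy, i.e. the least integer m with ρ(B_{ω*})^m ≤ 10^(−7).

m = 496

B_J for the 192×192 system has eigenvalues cos(kπ/193); ρ_J = cos(π/193) = 0.9998675.
1 − cos²(π/193) = sin²(π/193) ⇒ √(1−ρ_J²) = sin(π/193) = 0.0162770.
[ω*] 2 ÷ (1 + 0.0162770) = 2 ÷ 1.0162770 = 1.9679674.
ρ(B_{ω*}) = ω*−1 = 0.9679674
(0.9679674)^m ≤ 10^{−7}  ⇒  m·ln(0.9679674) ≤ −7·ln10  ⇒  m ≥ 495.075  ⇒  m = 496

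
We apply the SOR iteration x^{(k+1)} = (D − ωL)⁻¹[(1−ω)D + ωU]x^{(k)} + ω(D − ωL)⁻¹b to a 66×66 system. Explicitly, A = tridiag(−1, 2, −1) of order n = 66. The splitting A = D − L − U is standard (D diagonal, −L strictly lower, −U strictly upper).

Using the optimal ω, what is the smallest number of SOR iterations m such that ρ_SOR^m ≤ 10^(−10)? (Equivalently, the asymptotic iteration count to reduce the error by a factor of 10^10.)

spectrum of D⁻¹(L+U) = {cos(kπ/67) : 1≤k≤66}; ρ_J = cos(π/67) = 0.9989009.
√(1 − cos²(π/67)) = sin(π/67) ≈ 0.0468723.
Then 2/(1+√(1−ρ_J²)) = 2/(1+0.0468723); ω* = 2/1.0468723 = 1.9104527.
At ω = 1.9104527 every |λ(B_ω)| = ω−1, so ρ_SOR = 0.9104527.
(0.9104527)^m ≤ 10^{−10}  ⇒  m·ln(0.9104527) ≤ −10·ln10  ⇒  m ≥ 245.444  ⇒  m = 246

m = 246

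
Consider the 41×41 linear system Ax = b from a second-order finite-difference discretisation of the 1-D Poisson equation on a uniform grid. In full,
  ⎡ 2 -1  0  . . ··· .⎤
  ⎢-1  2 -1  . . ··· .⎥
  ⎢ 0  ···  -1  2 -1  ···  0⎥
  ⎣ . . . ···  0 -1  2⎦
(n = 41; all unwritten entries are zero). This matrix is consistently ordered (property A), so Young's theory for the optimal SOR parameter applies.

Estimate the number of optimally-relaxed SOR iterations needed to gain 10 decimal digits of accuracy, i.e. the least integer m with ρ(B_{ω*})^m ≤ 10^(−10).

m = 154

n=41: λ(B_J) = 1 − λ(A)/2 = cos(kπ/42); k=1 gives ρ_J = 0.9972038.
√(1−ρ_J²) simplifies to sin(π/42) = 0.0747301.
[ω*] 2 ÷ (1 + 0.0747301) = 2 ÷ 1.0747301 = 1.8609323.
At ω = 1.8609323 every |λ(B_ω)| = ω−1, so ρ_SOR = 0.8609323.
(0.8609323)^m ≤ 10^{−10}  ⇒  m·ln(0.8609323) ≤ −10·ln10  ⇒  m ≥ 153.774  ⇒  m = 154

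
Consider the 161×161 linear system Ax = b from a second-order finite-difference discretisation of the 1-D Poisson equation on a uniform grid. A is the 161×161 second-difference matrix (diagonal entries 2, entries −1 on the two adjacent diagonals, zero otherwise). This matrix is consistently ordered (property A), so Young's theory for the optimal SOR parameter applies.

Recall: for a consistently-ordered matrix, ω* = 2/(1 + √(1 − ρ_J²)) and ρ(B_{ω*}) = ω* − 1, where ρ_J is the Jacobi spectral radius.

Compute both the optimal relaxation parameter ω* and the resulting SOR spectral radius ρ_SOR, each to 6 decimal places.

ω* = 1.961955, ρ_SOR = 0.961955

ρ_J = max_k |cos(kπ/162)| = cos(π/162) = 0.999812
√(1 − cos²(π/162)) = sin(π/162) ≈ 0.0193913.
[ω*] 2 ÷ (1 + 0.0193913) = 2 ÷ 1.0193913 = 1.961955.
and ρ(B_{ω*}) = 1.961955 − 1 = 0.961955.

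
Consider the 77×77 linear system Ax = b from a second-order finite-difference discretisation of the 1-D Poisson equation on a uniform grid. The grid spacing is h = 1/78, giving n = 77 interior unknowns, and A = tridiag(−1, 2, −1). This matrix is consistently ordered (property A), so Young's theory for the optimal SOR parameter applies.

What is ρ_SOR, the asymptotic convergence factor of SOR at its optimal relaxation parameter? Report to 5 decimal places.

With n=77, ρ(Jacobi) = cos(π/78) = 0.99919.
√(1−ρ_J²) simplifies to sin(π/78) = 0.040266.
ω* = 2/(1 + 0.040266) = 2/1.040266 = 1.92259.
ρ_SOR = ω* − 1 ≈ 0.92259.

ρ_SOR = 0.92259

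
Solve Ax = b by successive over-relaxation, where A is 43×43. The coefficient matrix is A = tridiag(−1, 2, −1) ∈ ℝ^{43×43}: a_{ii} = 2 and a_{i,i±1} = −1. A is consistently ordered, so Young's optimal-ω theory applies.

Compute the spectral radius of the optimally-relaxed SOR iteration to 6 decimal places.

n=43: λ(B_J) = 1 − λ(A)/2 = cos(kπ/44); k=1 gives ρ_J = 0.997452.
1 − cos²(π/44) = sin²(π/44) ⇒ √(1−ρ_J²) = sin(π/44) = 0.0713392.
So ω* = 2/1.0713392 = 1.866822 (Young).
[ρ_SOR] ω* − 1 = 0.866822.

ρ_SOR = 0.866822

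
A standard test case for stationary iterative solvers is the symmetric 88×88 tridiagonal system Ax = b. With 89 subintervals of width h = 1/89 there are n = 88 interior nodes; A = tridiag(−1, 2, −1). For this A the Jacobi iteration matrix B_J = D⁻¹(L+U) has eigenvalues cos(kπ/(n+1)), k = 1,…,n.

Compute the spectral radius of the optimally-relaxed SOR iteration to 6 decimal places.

n=88: λ(B_J) = 1 − λ(A)/2 = cos(kπ/89); k=1 gives ρ_J = 0.999377.
√(1−ρ_J²) simplifies to sin(π/89) = 0.0352915.
[ω*] 2 ÷ (1 + 0.0352915) = 2 ÷ 1.0352915 = 1.931823.
and ρ(B_{ω*}) = 1.931823 − 1 = 0.931823.

ρ_SOR = 0.931823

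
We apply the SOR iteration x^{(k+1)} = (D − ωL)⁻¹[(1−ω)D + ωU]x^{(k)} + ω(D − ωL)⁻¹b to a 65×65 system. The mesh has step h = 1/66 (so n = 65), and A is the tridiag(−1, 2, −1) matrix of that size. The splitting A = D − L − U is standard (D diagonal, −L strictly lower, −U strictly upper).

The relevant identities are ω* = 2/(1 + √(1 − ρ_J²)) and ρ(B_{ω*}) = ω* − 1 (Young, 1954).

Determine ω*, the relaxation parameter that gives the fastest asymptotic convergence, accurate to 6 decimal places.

ω* = 1.909159

½·tridiag(1,0,1) at n=65: λ_k = cos(kπ/66); max |λ| at k=1 ⇒ ρ_J = cos(π/66) ≈ 0.998867.
1 − cos²(π/66) = sin²(π/66) ⇒ √(1−ρ_J²) = sin(π/66) = 0.0475819.
Then 2/(1+√(1−ρ_J²)) = 2/(1+0.0475819); ω* = 2/1.0475819 = 1.909159.
ρ_SOR = ω* − 1 ≈ 0.909159.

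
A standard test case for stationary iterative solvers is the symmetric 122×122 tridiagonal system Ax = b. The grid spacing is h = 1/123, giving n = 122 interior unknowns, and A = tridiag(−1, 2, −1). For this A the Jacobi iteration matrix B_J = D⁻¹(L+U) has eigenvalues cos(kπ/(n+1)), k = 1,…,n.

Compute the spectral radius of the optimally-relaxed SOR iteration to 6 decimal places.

ρ_SOR = 0.950195

With n=122, ρ(Jacobi) = cos(π/123) = 0.999674.
√(1 − cos²(π/123)) = sin(π/123) ≈ 0.0255386.
ω* = 2 / (1 + 0.0255386) = 2 / 1.0255386 ≈ 1.950195.
ρ_SOR = ω* − 1 = 1.950195 − 1 = 0.950195.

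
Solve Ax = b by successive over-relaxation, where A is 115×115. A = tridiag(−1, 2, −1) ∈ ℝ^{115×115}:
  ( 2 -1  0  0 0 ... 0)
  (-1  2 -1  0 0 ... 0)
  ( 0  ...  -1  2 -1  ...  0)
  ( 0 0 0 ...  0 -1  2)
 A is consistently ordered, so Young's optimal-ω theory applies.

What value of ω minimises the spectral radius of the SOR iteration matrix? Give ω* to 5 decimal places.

ω* = 1.94727

[ρ_J] n=115: ρ(B_J) = cos(π/(n+1)) = cos(π/116) = 0.99963.
√(1 − cos²(π/116)) = sin(π/116) ≈ 0.027079.
Then 2/(1+√(1−ρ_J²)) = 2/(1+0.027079); ω* = 2/1.027079 = 1.94727.
Hence ρ(B_{ω*}) = 1.94727 − 1 = 0.94727.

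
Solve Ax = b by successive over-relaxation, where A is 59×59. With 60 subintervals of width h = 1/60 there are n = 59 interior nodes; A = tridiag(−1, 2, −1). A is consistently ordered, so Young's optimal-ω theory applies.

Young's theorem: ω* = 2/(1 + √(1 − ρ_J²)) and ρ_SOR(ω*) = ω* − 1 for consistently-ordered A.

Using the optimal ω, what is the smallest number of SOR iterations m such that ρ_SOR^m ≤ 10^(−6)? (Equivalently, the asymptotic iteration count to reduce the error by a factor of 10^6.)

ρ_J = max_k |cos(kπ/60)| = cos(π/60) = 0.9986295
√(1−ρ_J²) simplifies to sin(π/60) = 0.0523360.
[ω*] 2 ÷ (1 + 0.0523360) = 2 ÷ 1.0523360 = 1.9005337.
ρ(B_{ω*}) = ω*−1 = 0.9005337
Need (0.9005337)^m ≤ 10^(−6): m ≥ 6·ln10/|ln 0.9005337| = 13.8155/0.104768 = 131.868 ⇒ m = 132.

m = 132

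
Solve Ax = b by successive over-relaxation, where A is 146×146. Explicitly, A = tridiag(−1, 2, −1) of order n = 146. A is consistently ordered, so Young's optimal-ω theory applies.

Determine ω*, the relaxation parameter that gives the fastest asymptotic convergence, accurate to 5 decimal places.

ω* = 1.95815

n=146: λ(B_J) = 1 − λ(A)/2 = cos(kπ/147); k=1 gives ρ_J = 0.99977.
1 − cos²(π/147) = sin²(π/147) ⇒ √(1−ρ_J²) = sin(π/147) = 0.021370.
ω* = 2/(1 + 0.021370) = 2/1.021370 = 1.95815.
At ω = 1.95815 every |λ(B_ω)| = ω−1, so ρ_SOR = 0.95815.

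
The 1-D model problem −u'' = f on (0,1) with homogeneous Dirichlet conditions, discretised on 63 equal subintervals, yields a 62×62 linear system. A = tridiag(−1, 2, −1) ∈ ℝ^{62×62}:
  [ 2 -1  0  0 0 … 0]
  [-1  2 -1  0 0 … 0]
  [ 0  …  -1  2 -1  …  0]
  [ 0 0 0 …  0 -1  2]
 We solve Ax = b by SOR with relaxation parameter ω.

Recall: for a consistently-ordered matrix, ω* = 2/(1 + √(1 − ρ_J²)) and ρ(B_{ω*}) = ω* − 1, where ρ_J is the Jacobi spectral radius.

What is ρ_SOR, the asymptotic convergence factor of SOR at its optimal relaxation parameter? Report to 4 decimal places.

ρ_SOR = 0.9050

[ρ_J] n=62: ρ(B_J) = cos(π/(n+1)) = cos(π/63) = 0.9988.
√(1−ρ_J²) simplifies to sin(π/63) = 0.04985.
So ω* = 2/1.04985 = 1.9050 (Young).
ρ(B_{ω*}) = ω*−1 = 0.9050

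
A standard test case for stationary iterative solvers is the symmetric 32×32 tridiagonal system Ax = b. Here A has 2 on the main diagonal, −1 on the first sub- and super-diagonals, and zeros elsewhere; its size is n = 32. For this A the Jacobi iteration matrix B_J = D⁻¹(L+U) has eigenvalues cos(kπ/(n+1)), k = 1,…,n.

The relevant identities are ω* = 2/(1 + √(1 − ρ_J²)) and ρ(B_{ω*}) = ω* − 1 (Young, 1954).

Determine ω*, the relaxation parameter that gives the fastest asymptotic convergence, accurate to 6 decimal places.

n=32: λ(B_J) = 1 − λ(A)/2 = cos(kπ/33); k=1 gives ρ_J = 0.995472.
√(1 − cos²(π/33)) = sin(π/33) ≈ 0.0950560.
Young: ω* = 2/(1+√(1−ρ_J²)) = 2/(1+0.0950560) = 2/1.0950560 = 1.826391.
[ρ_SOR] ω* − 1 = 0.826391.

ω* = 1.826391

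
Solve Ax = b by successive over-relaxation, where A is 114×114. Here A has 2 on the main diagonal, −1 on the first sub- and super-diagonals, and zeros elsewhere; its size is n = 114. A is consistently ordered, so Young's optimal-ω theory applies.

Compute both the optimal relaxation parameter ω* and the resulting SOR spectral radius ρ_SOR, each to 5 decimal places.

[ρ_J] n=114: ρ(B_J) = cos(π/(n+1)) = cos(π/115) = 0.99963.
√(1 − cos²(π/115)) = sin(π/115) ≈ 0.027315.
ω* = 2 / (1 + 0.027315) = 2 / 1.027315 ≈ 1.94682.
Hence ρ(B_{ω*}) = 1.94682 − 1 = 0.94682.

ω* = 1.94682, ρ_SOR = 0.94682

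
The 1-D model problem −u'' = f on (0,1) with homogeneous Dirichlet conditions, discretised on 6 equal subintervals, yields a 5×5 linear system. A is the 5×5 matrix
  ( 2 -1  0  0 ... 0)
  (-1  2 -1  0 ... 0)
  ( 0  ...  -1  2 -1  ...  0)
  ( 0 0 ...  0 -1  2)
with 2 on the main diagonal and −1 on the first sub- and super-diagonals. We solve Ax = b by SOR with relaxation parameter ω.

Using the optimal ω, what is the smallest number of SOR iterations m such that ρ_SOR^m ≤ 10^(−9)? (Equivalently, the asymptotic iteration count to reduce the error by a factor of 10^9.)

spectrum of D⁻¹(L+U) = {cos(kπ/6) : 1≤k≤5}; ρ_J = cos(π/6) = 0.8660254.
√(1−ρ_J²) simplifies to sin(π/6) = 0.5000000.
Then 2/(1+√(1−ρ_J²)) = 2/(1+0.5000000); ω* = 2/1.5000000 = 1.3333333.
Hence ρ(B_{ω*}) = 1.3333333 − 1 = 0.3333333.
For 9 digits: m = 9·ln10 / (−ln 0.3333333) = 20.7233/1.09861 = 18.863; round up → m = 19.

m = 19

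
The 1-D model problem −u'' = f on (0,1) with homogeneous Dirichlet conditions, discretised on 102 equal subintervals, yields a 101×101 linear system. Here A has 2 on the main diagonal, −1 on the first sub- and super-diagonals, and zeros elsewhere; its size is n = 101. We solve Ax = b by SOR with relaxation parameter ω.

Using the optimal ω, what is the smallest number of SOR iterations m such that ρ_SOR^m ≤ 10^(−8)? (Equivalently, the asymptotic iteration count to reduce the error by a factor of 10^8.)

½·tridiag(1,0,1) at n=101: λ_k = cos(kπ/102); max |λ| at k=1 ⇒ ρ_J = cos(π/102) ≈ 0.9995257.
√(1−ρ_J²) simplifies to sin(π/102) = 0.0307951.
ω* = 2/(1 + 0.0307951) = 2/1.0307951 = 1.9402498.
[ρ_SOR] ω* − 1 = 0.9402498.
(0.9402498)^m ≤ 10^{−8}  ⇒  m·ln(0.9402498) ≤ −8·ln10  ⇒  m ≥ 298.990  ⇒  m = 299

m = 299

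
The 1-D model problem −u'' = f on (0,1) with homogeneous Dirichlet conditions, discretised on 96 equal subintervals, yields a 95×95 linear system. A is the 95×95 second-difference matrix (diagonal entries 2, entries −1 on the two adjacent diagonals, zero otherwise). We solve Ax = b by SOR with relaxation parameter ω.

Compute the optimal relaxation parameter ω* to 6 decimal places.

n=95: λ(B_J) = 1 − λ(A)/2 = cos(kπ/96); k=1 gives ρ_J = 0.999465.
1 − cos²(π/96) = sin²(π/96) ⇒ √(1−ρ_J²) = sin(π/96) = 0.0327191.
ω* = 2/(1+0.0327191) = 1.936635
At ω = 1.936635 every |λ(B_ω)| = ω−1, so ρ_SOR = 0.936635.

ω* = 1.936635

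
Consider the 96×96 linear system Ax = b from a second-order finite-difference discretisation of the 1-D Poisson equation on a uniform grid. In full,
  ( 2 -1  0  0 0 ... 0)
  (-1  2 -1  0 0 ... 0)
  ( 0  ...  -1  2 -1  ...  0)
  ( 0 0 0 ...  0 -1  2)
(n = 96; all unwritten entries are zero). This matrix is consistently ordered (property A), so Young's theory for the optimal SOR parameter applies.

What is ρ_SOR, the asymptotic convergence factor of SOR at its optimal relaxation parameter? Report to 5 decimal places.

ρ_SOR = 0.93727

½·tridiag(1,0,1) at n=96: λ_k = cos(kπ/97); max |λ| at k=1 ⇒ ρ_J = cos(π/97) ≈ 0.99948.
√(1 − cos²(π/97)) = sin(π/97) ≈ 0.032382.
[ω*] 2 ÷ (1 + 0.032382) = 2 ÷ 1.032382 = 1.93727.
ρ_SOR = ω* − 1 = 1.93727 − 1 = 0.93727.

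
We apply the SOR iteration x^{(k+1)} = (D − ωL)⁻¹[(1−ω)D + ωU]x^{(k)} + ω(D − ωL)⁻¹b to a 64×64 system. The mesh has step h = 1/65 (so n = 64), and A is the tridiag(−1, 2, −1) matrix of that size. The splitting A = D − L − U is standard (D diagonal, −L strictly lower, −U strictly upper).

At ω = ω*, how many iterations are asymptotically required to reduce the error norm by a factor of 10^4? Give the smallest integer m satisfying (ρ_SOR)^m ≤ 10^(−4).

spectrum of D⁻¹(L+U) = {cos(kπ/65) : 1≤k≤64}; ρ_J = cos(π/65) = 0.9988322.
√(1 − cos²(π/65)) = sin(π/65) ≈ 0.0483134.
ω* = 2 / (1 + 0.0483134) = 2 / 1.0483134 ≈ 1.9078264.
ρ(B_{ω*}) = ω*−1 = 0.9078264
(0.9078264)^m ≤ 10^{−4}  ⇒  m·ln(0.9078264) ≤ −4·ln10  ⇒  m ≥ 95.244  ⇒  m = 96

m = 96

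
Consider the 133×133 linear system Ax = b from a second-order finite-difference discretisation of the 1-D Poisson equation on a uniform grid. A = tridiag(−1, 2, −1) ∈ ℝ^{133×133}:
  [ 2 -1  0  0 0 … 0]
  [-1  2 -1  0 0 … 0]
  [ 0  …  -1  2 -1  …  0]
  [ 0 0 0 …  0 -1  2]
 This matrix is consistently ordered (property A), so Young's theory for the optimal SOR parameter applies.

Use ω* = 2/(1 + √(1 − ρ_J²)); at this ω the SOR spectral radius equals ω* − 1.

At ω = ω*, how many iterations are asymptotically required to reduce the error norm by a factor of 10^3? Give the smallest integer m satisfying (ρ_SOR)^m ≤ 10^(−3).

With n=133, ρ(Jacobi) = cos(π/134) = 0.9997252.
√(1 − cos²(π/134)) = sin(π/134) ≈ 0.0234426.
ω* = 2/(1+0.0234426) = 1.9541887
and ρ(B_{ω*}) = 1.9541887 − 1 = 0.9541887.
3·ln10 = 6.90776; −ln(0.9541887) = 0.0468938; m = ⌈6.90776/0.0468938⌉ = ⌈147.306⌉ = 148.

m = 148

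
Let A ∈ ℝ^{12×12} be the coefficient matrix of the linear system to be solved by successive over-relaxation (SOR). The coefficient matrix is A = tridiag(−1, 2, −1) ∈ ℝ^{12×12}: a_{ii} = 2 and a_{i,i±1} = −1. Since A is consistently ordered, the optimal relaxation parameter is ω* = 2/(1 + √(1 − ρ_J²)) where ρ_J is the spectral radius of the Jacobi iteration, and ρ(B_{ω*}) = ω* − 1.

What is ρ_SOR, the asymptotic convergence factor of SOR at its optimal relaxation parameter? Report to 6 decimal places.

½·tridiag(1,0,1) at n=12: λ_k = cos(kπ/13); max |λ| at k=1 ⇒ ρ_J = cos(π/13) ≈ 0.970942.
1 − cos²(π/13) = sin²(π/13) ⇒ √(1−ρ_J²) = sin(π/13) = 0.2393157.
Then 2/(1+√(1−ρ_J²)) = 2/(1+0.2393157); ω* = 2/1.2393157 = 1.613794.
Hence ρ(B_{ω*}) = 1.613794 − 1 = 0.613794.

ρ_SOR = 0.613794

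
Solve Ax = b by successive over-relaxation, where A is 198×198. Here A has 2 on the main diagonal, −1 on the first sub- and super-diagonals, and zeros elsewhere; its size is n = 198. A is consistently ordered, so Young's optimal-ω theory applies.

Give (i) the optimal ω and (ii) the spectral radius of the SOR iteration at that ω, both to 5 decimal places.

n=198: λ(B_J) = 1 − λ(A)/2 = cos(kπ/199); k=1 gives ρ_J = 0.99988.
√(1 − cos²(π/199)) = sin(π/199) ≈ 0.015786.
ω* = 2/(1 + 0.015786) = 2/1.015786 = 1.96892.
and ρ(B_{ω*}) = 1.96892 − 1 = 0.96892.

ω* = 1.96892, ρ_SOR = 0.96892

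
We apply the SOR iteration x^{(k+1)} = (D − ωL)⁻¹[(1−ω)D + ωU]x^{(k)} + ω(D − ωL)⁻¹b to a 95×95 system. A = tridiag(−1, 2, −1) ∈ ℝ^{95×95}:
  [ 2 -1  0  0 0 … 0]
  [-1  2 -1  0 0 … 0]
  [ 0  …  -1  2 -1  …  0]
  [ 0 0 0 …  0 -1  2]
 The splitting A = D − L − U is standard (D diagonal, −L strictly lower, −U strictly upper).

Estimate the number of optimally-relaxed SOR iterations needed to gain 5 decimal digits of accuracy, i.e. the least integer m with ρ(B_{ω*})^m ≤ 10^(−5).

m = 176

spectrum of D⁻¹(L+U) = {cos(kπ/96) : 1≤k≤95}; ρ_J = cos(π/96) = 0.9994646.
√(1 − cos²(π/96)) = sin(π/96) ≈ 0.0327191.
[ω*] 2 ÷ (1 + 0.0327191) = 2 ÷ 1.0327191 = 1.9366350.
ρ_SOR = ω* − 1 = 1.9366350 − 1 = 0.9366350.
5·ln10 = 11.5129; −ln(0.9366350) = 0.0654616; m = ⌈11.5129/0.0654616⌉ = ⌈175.873⌉ = 176.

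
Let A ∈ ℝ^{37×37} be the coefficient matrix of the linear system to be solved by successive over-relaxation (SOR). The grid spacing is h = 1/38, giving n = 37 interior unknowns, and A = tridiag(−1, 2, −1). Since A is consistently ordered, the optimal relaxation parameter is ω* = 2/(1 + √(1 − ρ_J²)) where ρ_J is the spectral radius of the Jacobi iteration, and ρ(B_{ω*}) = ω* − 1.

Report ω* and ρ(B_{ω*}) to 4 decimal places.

ω* = 1.8474, ρ_SOR = 0.8474

ρ_J = max_k |cos(kπ/38)| = cos(π/38) = 0.9966
√(1−ρ_J²) = |sin(π/38)| = 0.08258
ω* = 2/(1 + 0.08258) = 2/1.08258 = 1.8474.
ρ_SOR = ω* − 1 = 1.8474 − 1 = 0.8474.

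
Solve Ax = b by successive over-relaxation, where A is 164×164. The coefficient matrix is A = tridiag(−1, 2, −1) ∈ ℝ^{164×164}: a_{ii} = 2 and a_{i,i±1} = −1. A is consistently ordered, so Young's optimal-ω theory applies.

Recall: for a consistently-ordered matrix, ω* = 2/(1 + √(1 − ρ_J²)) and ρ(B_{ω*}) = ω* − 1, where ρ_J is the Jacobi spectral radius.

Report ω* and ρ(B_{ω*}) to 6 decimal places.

ω* = 1.962634, ρ_SOR = 0.962634

spectrum of D⁻¹(L+U) = {cos(kπ/165) : 1≤k≤164}; ρ_J = cos(π/165) = 0.999819.
1 − cos²(π/165) = sin²(π/165) ⇒ √(1−ρ_J²) = sin(π/165) = 0.0190388.
So ω* = 2/1.0190388 = 1.962634 (Young).
ρ_SOR = ω* − 1 ≈ 0.962634.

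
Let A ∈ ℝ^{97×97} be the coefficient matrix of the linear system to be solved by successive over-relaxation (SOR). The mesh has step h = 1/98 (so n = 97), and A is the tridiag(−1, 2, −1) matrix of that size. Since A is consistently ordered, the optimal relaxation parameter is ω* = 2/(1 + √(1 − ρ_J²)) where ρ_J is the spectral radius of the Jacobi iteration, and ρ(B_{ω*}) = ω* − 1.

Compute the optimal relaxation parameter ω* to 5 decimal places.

ω* = 1.93789

B_J for the 97×97 system has eigenvalues cos(kπ/98); ρ_J = cos(π/98) = 0.99949.
1 − cos²(π/98) = sin²(π/98) ⇒ √(1−ρ_J²) = sin(π/98) = 0.032052.
Young: ω* = 2/(1+√(1−ρ_J²)) = 2/(1+0.032052) = 2/1.032052 = 1.93789.
ρ_SOR = ω* − 1 ≈ 0.93789.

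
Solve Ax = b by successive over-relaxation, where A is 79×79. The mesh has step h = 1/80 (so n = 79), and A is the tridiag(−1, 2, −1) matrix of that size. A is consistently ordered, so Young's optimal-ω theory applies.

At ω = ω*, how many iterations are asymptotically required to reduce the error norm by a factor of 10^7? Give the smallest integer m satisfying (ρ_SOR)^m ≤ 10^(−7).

ρ_J = max_k |cos(kπ/80)| = cos(π/80) = 0.9992290
root = sin(π/80) = 0.0392598  (since 1−cos² = sin²).
Young: ω* = 2/(1+√(1−ρ_J²)) = 2/(1+0.0392598) = 2/1.0392598 = 1.9244466.
At ω = 1.9244466 every |λ(B_ω)| = ω−1, so ρ_SOR = 0.9244466.
Need (0.9244466)^m ≤ 10^(−7): m ≥ 7·ln10/|ln 0.9244466| = 16.1181/0.07856 = 205.169 ⇒ m = 206.

m = 206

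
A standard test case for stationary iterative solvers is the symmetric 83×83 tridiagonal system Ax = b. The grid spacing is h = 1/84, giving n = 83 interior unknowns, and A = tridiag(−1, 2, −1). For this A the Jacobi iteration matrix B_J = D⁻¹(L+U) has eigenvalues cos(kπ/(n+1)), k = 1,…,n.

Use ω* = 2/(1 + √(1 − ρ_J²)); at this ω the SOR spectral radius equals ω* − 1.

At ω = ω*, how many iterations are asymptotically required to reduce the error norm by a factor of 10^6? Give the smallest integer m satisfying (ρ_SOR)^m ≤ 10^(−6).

spectrum of D⁻¹(L+U) = {cos(kπ/84) : 1≤k≤83}; ρ_J = cos(π/84) = 0.9993007.
root = sin(π/84) = 0.0373912  (since 1−cos² = sin²).
ω* = 2 / (1 + 0.0373912) = 2 / 1.0373912 ≈ 1.9279130.
Hence ρ(B_{ω*}) = 1.9279130 − 1 = 0.9279130.
ρ_SOR^m ≤ 10^(−6) ⇔ m ≥ 6·ln10/(−ln 0.9279130) = 13.8155/0.0748173 = 184.656; m = ⌈184.656⌉ = 185.

m = 185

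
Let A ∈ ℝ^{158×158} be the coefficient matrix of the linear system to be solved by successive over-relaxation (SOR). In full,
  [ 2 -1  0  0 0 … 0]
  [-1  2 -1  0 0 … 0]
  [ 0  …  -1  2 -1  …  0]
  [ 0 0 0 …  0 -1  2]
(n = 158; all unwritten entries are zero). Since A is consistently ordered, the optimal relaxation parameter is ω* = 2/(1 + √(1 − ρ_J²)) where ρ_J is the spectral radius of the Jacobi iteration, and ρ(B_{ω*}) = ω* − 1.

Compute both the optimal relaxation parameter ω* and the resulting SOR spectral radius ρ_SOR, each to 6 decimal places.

ω* = 1.961251, ρ_SOR = 0.961251

ρ_J = max_k |cos(kπ/159)| = cos(π/159) = 0.999805
√(1−ρ_J²) = |sin(π/159)| = 0.0197572
[ω*] 2 ÷ (1 + 0.0197572) = 2 ÷ 1.0197572 = 1.961251.
Hence ρ(B_{ω*}) = 1.961251 − 1 = 0.961251.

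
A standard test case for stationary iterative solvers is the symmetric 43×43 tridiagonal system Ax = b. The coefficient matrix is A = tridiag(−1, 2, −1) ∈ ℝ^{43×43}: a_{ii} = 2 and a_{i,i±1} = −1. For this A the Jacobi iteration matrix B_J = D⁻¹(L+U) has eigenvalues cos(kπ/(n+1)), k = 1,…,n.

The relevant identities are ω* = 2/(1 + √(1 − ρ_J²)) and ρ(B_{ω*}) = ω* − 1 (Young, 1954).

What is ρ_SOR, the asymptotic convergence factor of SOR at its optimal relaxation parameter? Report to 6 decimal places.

ρ_SOR = 0.866822

ρ_J = max_k |cos(kπ/44)| = cos(π/44) = 0.997452
√(1−ρ_J²) simplifies to sin(π/44) = 0.0713392.
ω* = 2/(1 + 0.0713392) = 2/1.0713392 = 1.866822.
ρ_SOR = ω* − 1 ≈ 0.866822.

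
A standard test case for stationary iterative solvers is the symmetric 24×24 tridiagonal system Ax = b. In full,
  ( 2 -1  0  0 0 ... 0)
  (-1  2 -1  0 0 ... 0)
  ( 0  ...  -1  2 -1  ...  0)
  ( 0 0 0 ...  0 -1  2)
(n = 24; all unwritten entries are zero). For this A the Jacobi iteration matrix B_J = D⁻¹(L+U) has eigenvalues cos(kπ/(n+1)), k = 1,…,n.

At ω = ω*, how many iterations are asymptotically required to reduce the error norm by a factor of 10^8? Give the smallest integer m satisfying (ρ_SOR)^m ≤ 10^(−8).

With n=24, ρ(Jacobi) = cos(π/25) = 0.9921147.
√(1−ρ_J²) simplifies to sin(π/25) = 0.1253332.
ω* = 2 / (1 + 0.1253332) = 2 / 1.1253332 ≈ 1.7772514.
ρ_SOR = ω* − 1 ≈ 0.7772514.
m ≥ 8·ln10 / (−ln 0.7772514) = 73.101; smallest integer m = 74.

m = 74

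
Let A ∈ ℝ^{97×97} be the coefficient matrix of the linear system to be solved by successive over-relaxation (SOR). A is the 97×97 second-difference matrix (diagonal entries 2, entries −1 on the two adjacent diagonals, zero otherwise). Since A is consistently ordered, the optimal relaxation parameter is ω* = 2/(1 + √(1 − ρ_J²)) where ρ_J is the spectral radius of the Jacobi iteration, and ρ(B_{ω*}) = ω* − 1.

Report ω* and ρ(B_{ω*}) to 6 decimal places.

[ρ_J] n=97: ρ(B_J) = cos(π/(n+1)) = cos(π/98) = 0.999486.
√(1−ρ_J²) = |sin(π/98)| = 0.0320516
So ω* = 2/1.0320516 = 1.937888 (Young).
ρ(B_{ω*}) = ω*−1 = 0.937888

ω* = 1.937888, ρ_SOR = 0.937888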